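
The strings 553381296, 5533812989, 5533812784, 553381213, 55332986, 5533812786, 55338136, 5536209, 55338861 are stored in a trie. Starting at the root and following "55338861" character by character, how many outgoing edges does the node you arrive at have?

The children of the "55338861" node are the distinct next characters among strings starting with "55338861".
No stored string extends past "55338861".
That node has 0 child edges.

0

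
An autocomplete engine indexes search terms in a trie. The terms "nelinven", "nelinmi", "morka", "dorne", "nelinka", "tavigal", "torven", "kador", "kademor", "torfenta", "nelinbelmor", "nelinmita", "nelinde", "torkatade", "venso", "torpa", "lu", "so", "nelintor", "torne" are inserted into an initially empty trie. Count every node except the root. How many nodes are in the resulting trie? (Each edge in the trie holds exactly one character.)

Trace insertions, counting only characters that open a new branch:
  "nelinven" → 8 new (n, e, l, i, n, v, e, n)
  "nelinmi" → prefix "nelin" already present; 2 new (m, i)
  "morka" → 5 new (m, o, r, k, a)
  "dorne" → 5 new (d, o, r, n, e)
  "nelinka" → prefix "nelin" already present; 2 new (k, a)
  "tavigal" → 7 new (t, a, v, i, g, a, l)
  "torven" → prefix "t" already present; 5 new (o, r, v, e, n)
  "kador" → 5 new (k, a, d, o, r)
  "kademor" → prefix "kad" already present; 4 new (e, m, o, r)
  "torfenta" → prefix "tor" already present; 5 new (f, e, n, t, a)
  "nelinbelmor" → prefix "nelin" already present; 6 new (b, e, l, m, o, r)
  "nelinmita" → prefix "nelinmi" already present; 2 new (t, a)
  "nelinde" → prefix "nelin" already present; 2 new (d, e)
  "torkatade" → prefix "tor" already present; 6 new (k, a, t, a, d, e)
  "venso" → 5 new (v, e, n, s, o)
  "torpa" → prefix "tor" already present; 2 new (p, a)
  "lu" → 2 new (l, u)
  "so" → 2 new (s, o)
  "nelintor" → prefix "nelin" already present; 3 new (t, o, r)
  "torne" → prefix "tor" already present; 2 new (n, e)
Total nodes = 8 + 2 + 5 + 5 + 2 + 7 + 5 + 5 + 4 + 5 + 6 + 2 + 2 + 6 + 5 + 2 + 2 + 2 + 3 + 2 = 80

80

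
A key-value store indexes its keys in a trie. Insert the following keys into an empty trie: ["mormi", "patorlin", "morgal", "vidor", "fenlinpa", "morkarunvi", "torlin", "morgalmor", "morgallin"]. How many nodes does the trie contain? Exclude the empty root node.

48

Trace insertions, counting only characters that open a new branch:
  "mormi" → 5 new (m, o, r, m, i)
  "patorlin" → 8 new (p, a, t, o, r, l, i, n)
  "morgal" → prefix "mor" already present; 3 new (g, a, l)
  "vidor" → 5 new (v, i, d, o, r)
  "fenlinpa" → 8 new (f, e, n, l, i, n, p, a)
  "morkarunvi" → prefix "mor" already present; 7 new (k, a, r, u, n, v, i)
  "torlin" → 6 new (t, o, r, l, i, n)
  "morgalmor" → prefix "morgal" already present; 3 new (m, o, r)
  "morgallin" → prefix "morgal" already present; 3 new (l, i, n)
Total nodes = 5 + 8 + 3 + 5 + 8 + 7 + 6 + 3 + 3 = 48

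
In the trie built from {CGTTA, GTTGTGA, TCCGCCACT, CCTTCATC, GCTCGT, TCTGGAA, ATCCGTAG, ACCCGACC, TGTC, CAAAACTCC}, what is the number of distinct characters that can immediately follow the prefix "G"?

The children of the "G" node are the distinct next characters among strings starting with "G".
Characters that immediately follow "G" among the stored strings: {C, T}.
That node has 2 child edges.

2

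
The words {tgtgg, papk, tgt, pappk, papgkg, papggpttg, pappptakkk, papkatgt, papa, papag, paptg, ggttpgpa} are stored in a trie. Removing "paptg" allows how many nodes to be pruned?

2

After clearing the end-marker at "paptg", prune upward until reaching a node still needed by another word.
The suffix "tg" (2 nodes) is used only by "paptg"; the node for "pap" still has the child "k", so pruning stops there.
Nodes removed: 2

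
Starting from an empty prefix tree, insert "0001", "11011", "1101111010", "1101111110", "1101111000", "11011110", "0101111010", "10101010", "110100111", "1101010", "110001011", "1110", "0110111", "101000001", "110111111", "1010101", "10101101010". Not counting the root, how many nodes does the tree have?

66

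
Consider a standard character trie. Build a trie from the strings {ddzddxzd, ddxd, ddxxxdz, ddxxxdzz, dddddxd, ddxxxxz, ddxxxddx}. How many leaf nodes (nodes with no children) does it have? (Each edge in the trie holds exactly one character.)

6

Leaves are exactly the stored words that no other stored word extends.
Those words: "dddddxd", "ddxd", "ddxxxddx", "ddxxxdzz", "ddxxxxz", "ddzddxzd"
Leaf count: 6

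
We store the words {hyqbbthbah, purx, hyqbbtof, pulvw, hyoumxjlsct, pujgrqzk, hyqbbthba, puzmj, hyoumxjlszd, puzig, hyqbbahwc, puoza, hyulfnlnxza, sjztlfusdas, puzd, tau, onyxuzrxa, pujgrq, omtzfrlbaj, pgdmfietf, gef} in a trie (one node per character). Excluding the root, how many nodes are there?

101

Insert word by word; a character creates a node only if that edge doesn't already exist:
  "hyqbbthbah" → 10 new (h, y, q, b, b, t, h, b, a, h)
  "purx" → 4 new (p, u, r, x)
  "hyqbbtof" → prefix "hyqbbt" already present; 2 new (o, f)
  "pulvw" → prefix "pu" already present; 3 new (l, v, w)
  "hyoumxjlsct" → prefix "hy" already present; 9 new (o, u, m, x, j, l, s, c, t)
  "pujgrqzk" → prefix "pu" already present; 6 new (j, g, r, q, z, k)
  "hyqbbthba" → prefix "hyqbbthba" already present; 0 new (none)
  "puzmj" → prefix "pu" already present; 3 new (z, m, j)
  "hyoumxjlszd" → prefix "hyoumxjls" already present; 2 new (z, d)
  "puzig" → prefix "puz" already present; 2 new (i, g)
  "hyqbbahwc" → prefix "hyqbb" already present; 4 new (a, h, w, c)
  "puoza" → prefix "pu" already present; 3 new (o, z, a)
  "hyulfnlnxza" → prefix "hy" already present; 9 new (u, l, f, n, l, n, x, z, a)
  "sjztlfusdas" → 11 new (s, j, z, t, l, f, u, s, d, a, s)
  "puzd" → prefix "puz" already present; 1 new (d)
  "tau" → 3 new (t, a, u)
  "onyxuzrxa" → 9 new (o, n, y, x, u, z, r, x, a)
  "pujgrq" → prefix "pujgrq" already present; 0 new (none)
  "omtzfrlbaj" → prefix "o" already present; 9 new (m, t, z, f, r, l, b, a, j)
  "pgdmfietf" → prefix "p" already present; 8 new (g, d, m, f, i, e, t, f)
  "gef" → 3 new (g, e, f)
Total nodes = 10 + 4 + 2 + 3 + 9 + 6 + 0 + 3 + 2 + 2 + 4 + 3 + 9 + 11 + 1 + 3 + 9 + 0 + 9 + 8 + 3 = 101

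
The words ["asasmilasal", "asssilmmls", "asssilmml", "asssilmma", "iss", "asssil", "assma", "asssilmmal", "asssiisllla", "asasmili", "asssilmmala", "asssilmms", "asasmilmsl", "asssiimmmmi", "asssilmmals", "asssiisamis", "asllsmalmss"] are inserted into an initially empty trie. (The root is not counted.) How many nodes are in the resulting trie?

Trace insertions, counting only characters that open a new branch:
  "asasmilasal" → 11 new (a, s, a, s, m, i, l, a, s, a, l)
  "asssilmmls" → prefix "as" already present; 8 new (s, s, i, l, m, m, l, s)
  "asssilmml" → prefix "asssilmml" already present; 0 new (none)
  "asssilmma" → prefix "asssilmm" already present; 1 new (a)
  "iss" → 3 new (i, s, s)
  "asssil" → prefix "asssil" already present; 0 new (none)
  "assma" → prefix "ass" already present; 2 new (m, a)
  "asssilmmal" → prefix "asssilmma" already present; 1 new (l)
  "asssiisllla" → prefix "asssi" already present; 6 new (i, s, l, l, l, a)
  "asasmili" → prefix "asasmil" already present; 1 new (i)
  "asssilmmala" → prefix "asssilmmal" already present; 1 new (a)
  "asssilmms" → prefix "asssilmm" already present; 1 new (s)
  "asasmilmsl" → prefix "asasmil" already present; 3 new (m, s, l)
  "asssiimmmmi" → prefix "asssii" already present; 5 new (m, m, m, m, i)
  "asssilmmals" → prefix "asssilmmal" already present; 1 new (s)
  "asssiisamis" → prefix "asssiis" already present; 4 new (a, m, i, s)
  "asllsmalmss" → prefix "as" already present; 9 new (l, l, s, m, a, l, m, s, s)
Total nodes = 11 + 8 + 0 + 1 + 3 + 0 + 2 + 1 + 6 + 1 + 1 + 1 + 3 + 5 + 1 + 4 + 9 = 57

57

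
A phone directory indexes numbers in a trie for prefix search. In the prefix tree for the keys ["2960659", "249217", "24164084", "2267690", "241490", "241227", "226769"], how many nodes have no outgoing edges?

A leaf is a node with no children — equivalently, the end of a word that is not a proper prefix of any other stored word.
Those words: "2267690", "241227", "241490", "24164084", "249217", "2960659"
Leaf count: 6

6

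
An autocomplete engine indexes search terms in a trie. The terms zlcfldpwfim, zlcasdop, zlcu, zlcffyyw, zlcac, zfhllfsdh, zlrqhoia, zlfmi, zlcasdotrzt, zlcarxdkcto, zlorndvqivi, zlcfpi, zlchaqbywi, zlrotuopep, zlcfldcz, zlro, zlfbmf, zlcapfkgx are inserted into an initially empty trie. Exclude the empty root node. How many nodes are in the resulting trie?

Count nodes per top-level branch (shared prefixes stored once):
  'z'-branch (zfhllfsdh, zlcac, zlcapfkgx, zlcarxdkcto, zlcasdop, zlcasdotrzt, zlcffyyw, zlcfldcz, zlcfldpwfim, zlcfpi, zlchaqbywi, zlcu, zlfbmf, zlfmi, zlorndvqivi, zlro, zlrotuopep, zlrqhoia): 85 nodes
Sum: 85

85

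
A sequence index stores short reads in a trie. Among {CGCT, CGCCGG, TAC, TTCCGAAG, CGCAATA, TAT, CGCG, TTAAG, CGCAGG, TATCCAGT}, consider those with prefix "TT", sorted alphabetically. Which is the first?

TTAAG

DFS of the "TT" subtree visits, in order: "TTAAG", "TTCCGAAG"
Position 1: TTAAG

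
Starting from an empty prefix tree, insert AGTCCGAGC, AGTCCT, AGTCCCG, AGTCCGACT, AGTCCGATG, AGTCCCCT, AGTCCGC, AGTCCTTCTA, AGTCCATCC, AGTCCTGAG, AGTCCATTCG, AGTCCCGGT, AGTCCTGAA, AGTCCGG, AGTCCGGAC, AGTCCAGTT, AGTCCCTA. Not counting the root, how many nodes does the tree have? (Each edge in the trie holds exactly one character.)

44

Trace insertions, counting only characters that open a new branch:
  "AGTCCGAGC" → 9 new (A, G, T, C, C, G, A, G, C)
  "AGTCCT" → prefix "AGTCC" already present; 1 new (T)
  "AGTCCCG" → prefix "AGTCC" already present; 2 new (C, G)
  "AGTCCGACT" → prefix "AGTCCGA" already present; 2 new (C, T)
  "AGTCCGATG" → prefix "AGTCCGA" already present; 2 new (T, G)
  "AGTCCCCT" → prefix "AGTCCC" already present; 2 new (C, T)
  "AGTCCGC" → prefix "AGTCCG" already present; 1 new (C)
  "AGTCCTTCTA" → prefix "AGTCCT" already present; 4 new (T, C, T, A)
  "AGTCCATCC" → prefix "AGTCC" already present; 4 new (A, T, C, C)
  "AGTCCTGAG" → prefix "AGTCCT" already present; 3 new (G, A, G)
  "AGTCCATTCG" → prefix "AGTCCAT" already present; 3 new (T, C, G)
  "AGTCCCGGT" → prefix "AGTCCCG" already present; 2 new (G, T)
  "AGTCCTGAA" → prefix "AGTCCTGA" already present; 1 new (A)
  "AGTCCGG" → prefix "AGTCCG" already present; 1 new (G)
  "AGTCCGGAC" → prefix "AGTCCGG" already present; 2 new (A, C)
  "AGTCCAGTT" → prefix "AGTCCA" already present; 3 new (G, T, T)
  "AGTCCCTA" → prefix "AGTCCC" already present; 2 new (T, A)
Total nodes = 9 + 1 + 2 + 2 + 2 + 2 + 1 + 4 + 4 + 3 + 3 + 2 + 1 + 1 + 2 + 3 + 2 = 44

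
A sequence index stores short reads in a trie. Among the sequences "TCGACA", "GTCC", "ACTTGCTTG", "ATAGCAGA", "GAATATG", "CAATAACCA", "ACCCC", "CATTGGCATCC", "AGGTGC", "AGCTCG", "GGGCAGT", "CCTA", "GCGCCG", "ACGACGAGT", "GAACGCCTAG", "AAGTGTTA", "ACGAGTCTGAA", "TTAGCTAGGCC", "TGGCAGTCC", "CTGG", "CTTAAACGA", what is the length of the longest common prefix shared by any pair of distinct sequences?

The deepest shared node is where two words last agree before diverging.
e.g. "ACGACGAGT" and "ACGAGTCTGAA" share the prefix "ACGA" of length 4; no pair shares a longer one.
Longest shared-prefix length: 4

4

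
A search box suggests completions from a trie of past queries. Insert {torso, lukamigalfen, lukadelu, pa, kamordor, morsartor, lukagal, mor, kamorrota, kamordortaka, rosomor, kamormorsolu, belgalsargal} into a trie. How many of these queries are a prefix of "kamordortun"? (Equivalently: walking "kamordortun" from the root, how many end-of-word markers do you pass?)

Walk "kamordortun" from the root; an end-of-word marker is hit whenever a stored word is a prefix of "kamordortun".
Prefixes of the query that are stored words: "kamordor"
Count: 1

1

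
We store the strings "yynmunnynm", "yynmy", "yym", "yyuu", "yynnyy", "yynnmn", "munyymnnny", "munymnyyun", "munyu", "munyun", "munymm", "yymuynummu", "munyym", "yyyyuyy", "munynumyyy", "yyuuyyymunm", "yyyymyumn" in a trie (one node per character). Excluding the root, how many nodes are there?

For each word, the new-node count is its length minus the longest prefix already in the trie:
  "yynmunnynm" → 10 new (y, y, n, m, u, n, n, y, n, m)
  "yynmy" → prefix "yynm" already present; 1 new (y)
  "yym" → prefix "yy" already present; 1 new (m)
  "yyuu" → prefix "yy" already present; 2 new (u, u)
  "yynnyy" → prefix "yyn" already present; 3 new (n, y, y)
  "yynnmn" → prefix "yynn" already present; 2 new (m, n)
  "munyymnnny" → 10 new (m, u, n, y, y, m, n, n, n, y)
  "munymnyyun" → prefix "muny" already present; 6 new (m, n, y, y, u, n)
  "munyu" → prefix "muny" already present; 1 new (u)
  "munyun" → prefix "munyu" already present; 1 new (n)
  "munymm" → prefix "munym" already present; 1 new (m)
  "yymuynummu" → prefix "yym" already present; 7 new (u, y, n, u, m, m, u)
  "munyym" → prefix "munyym" already present; 0 new (none)
  "yyyyuyy" → prefix "yy" already present; 5 new (y, y, u, y, y)
  "munynumyyy" → prefix "muny" already present; 6 new (n, u, m, y, y, y)
  "yyuuyyymunm" → prefix "yyuu" already present; 7 new (y, y, y, m, u, n, m)
  "yyyymyumn" → prefix "yyyy" already present; 5 new (m, y, u, m, n)
Total nodes = 10 + 1 + 1 + 2 + 3 + 2 + 10 + 6 + 1 + 1 + 1 + 7 + 0 + 5 + 6 + 7 + 5 = 68

68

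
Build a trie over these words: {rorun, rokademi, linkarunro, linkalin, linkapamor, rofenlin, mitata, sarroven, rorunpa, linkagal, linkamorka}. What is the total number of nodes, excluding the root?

59

Trace insertions, counting only characters that open a new branch:
  "rorun" → 5 new (r, o, r, u, n)
  "rokademi" → prefix "ro" already present; 6 new (k, a, d, e, m, i)
  "linkarunro" → 10 new (l, i, n, k, a, r, u, n, r, o)
  "linkalin" → prefix "linka" already present; 3 new (l, i, n)
  "linkapamor" → prefix "linka" already present; 5 new (p, a, m, o, r)
  "rofenlin" → prefix "ro" already present; 6 new (f, e, n, l, i, n)
  "mitata" → 6 new (m, i, t, a, t, a)
  "sarroven" → 8 new (s, a, r, r, o, v, e, n)
  "rorunpa" → prefix "rorun" already present; 2 new (p, a)
  "linkagal" → prefix "linka" already present; 3 new (g, a, l)
  "linkamorka" → prefix "linka" already present; 5 new (m, o, r, k, a)
Total nodes = 5 + 6 + 10 + 3 + 5 + 6 + 6 + 8 + 2 + 3 + 5 = 59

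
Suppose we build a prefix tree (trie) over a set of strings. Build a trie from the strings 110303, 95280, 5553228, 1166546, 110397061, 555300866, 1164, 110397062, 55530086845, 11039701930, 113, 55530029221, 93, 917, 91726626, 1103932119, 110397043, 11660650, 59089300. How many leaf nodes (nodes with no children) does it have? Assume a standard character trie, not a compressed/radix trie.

Leaves are exactly the stored words that no other stored word extends.
Those words: "110303", "1103932119", "11039701930", "110397043", "110397061", "110397062", "113", "1164", "11660650", "1166546", "55530029221", "555300866", "55530086845", "5553228", "59089300", "91726626", "93", "95280"
Leaf count: 18

18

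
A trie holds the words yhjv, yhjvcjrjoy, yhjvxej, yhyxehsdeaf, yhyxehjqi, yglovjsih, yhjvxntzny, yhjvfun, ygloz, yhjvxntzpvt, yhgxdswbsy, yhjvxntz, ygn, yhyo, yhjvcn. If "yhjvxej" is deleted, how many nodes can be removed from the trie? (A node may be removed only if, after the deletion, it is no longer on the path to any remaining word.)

Walk "yhjvxej" from the leaf back toward the root, removing each node that no remaining word uses.
The suffix "ej" (2 nodes) is used only by "yhjvxej"; the node for "yhjvx" still has the child "n", so pruning stops there.
Nodes removed: 2

2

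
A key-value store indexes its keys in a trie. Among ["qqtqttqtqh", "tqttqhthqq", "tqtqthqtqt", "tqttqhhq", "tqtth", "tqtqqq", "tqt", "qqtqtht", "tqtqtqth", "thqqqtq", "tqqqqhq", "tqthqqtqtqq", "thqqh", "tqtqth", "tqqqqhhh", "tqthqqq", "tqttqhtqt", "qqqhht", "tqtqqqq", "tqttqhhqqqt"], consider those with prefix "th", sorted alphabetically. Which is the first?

thqqh

Filter for "th…" and sort: "thqqh", "thqqqtq"
Position 1: thqqh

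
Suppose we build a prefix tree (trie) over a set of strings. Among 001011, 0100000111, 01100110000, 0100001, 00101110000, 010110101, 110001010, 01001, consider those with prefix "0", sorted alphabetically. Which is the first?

001011

Words with prefix "0", in lexicographic order: "001011", "00101110000", "0100000111", "0100001", "01001", "010110101", "01100110000"
Position 1: 001011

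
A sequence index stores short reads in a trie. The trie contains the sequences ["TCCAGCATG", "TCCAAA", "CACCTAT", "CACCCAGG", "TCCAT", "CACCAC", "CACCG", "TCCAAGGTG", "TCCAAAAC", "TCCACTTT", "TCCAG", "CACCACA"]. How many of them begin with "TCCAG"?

2

Filter for entries beginning with "TCCAG":
Words under "TCCAG": TCCAG, TCCAGCATG
Count: 2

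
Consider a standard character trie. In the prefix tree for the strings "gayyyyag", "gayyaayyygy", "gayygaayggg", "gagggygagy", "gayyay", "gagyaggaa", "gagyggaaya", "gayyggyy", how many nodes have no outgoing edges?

8

A leaf is a node with no children — equivalently, the end of a word that is not a proper prefix of any other stored word.
Those words: "gagggygagy", "gagyaggaa", "gagyggaaya", "gayyaayyygy", "gayyay", "gayygaayggg", "gayyggyy", "gayyyyag"
Leaf count: 8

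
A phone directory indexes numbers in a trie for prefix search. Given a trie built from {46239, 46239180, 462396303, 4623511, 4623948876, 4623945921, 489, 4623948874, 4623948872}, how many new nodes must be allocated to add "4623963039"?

1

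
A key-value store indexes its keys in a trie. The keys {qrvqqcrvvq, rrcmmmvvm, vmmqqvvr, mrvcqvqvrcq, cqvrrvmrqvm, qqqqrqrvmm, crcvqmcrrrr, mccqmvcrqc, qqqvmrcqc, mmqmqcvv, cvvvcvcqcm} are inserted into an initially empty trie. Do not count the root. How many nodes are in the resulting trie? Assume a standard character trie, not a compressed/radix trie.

99

For each word, the new-node count is its length minus the longest prefix already in the trie:
  "qrvqqcrvvq" → 10 new (q, r, v, q, q, c, r, v, v, q)
  "rrcmmmvvm" → 9 new (r, r, c, m, m, m, v, v, m)
  "vmmqqvvr" → 8 new (v, m, m, q, q, v, v, r)
  "mrvcqvqvrcq" → 11 new (m, r, v, c, q, v, q, v, r, c, q)
  "cqvrrvmrqvm" → 11 new (c, q, v, r, r, v, m, r, q, v, m)
  "qqqqrqrvmm" → prefix "q" already present; 9 new (q, q, q, r, q, r, v, m, m)
  "crcvqmcrrrr" → prefix "c" already present; 10 new (r, c, v, q, m, c, r, r, r, r)
  "mccqmvcrqc" → prefix "m" already present; 9 new (c, c, q, m, v, c, r, q, c)
  "qqqvmrcqc" → prefix "qqq" already present; 6 new (v, m, r, c, q, c)
  "mmqmqcvv" → prefix "m" already present; 7 new (m, q, m, q, c, v, v)
  "cvvvcvcqcm" → prefix "c" already present; 9 new (v, v, v, c, v, c, q, c, m)
Total nodes = 10 + 9 + 8 + 11 + 11 + 9 + 10 + 9 + 6 + 7 + 9 = 99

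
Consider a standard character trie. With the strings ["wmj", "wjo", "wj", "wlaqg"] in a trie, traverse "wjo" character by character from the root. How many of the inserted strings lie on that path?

2

Traverse "wjo" character by character; count nodes along the way that are marked as word ends.
Prefixes of the query that are stored words: "wj", "wjo"
Count: 2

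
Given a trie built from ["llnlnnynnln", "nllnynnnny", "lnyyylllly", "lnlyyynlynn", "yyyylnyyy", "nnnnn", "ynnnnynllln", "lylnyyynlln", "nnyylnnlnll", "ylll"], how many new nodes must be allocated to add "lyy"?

1

Walking "lyy" from the root, the first 2 characters ("ly") follow existing edges; "y" is the first miss.
So 3 − 2 = 1 new nodes.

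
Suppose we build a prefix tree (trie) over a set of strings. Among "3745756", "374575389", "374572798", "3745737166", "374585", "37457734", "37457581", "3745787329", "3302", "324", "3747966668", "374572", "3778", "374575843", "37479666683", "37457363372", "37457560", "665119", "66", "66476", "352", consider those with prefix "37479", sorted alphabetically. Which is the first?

DFS of the "37479" subtree visits, in order: "3747966668", "37479666683"
The 1st is 3747966668.

3747966668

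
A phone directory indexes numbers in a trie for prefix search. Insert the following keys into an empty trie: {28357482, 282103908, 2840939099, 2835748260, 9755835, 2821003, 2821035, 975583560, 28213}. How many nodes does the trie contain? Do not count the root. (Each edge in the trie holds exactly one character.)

38

For each word, the new-node count is its length minus the longest prefix already in the trie:
  "28357482" → 8 new (2, 8, 3, 5, 7, 4, 8, 2)
  "282103908" → prefix "28" already present; 7 new (2, 1, 0, 3, 9, 0, 8)
  "2840939099" → prefix "28" already present; 8 new (4, 0, 9, 3, 9, 0, 9, 9)
  "2835748260" → prefix "28357482" already present; 2 new (6, 0)
  "9755835" → 7 new (9, 7, 5, 5, 8, 3, 5)
  "2821003" → prefix "28210" already present; 2 new (0, 3)
  "2821035" → prefix "282103" already present; 1 new (5)
  "975583560" → prefix "9755835" already present; 2 new (6, 0)
  "28213" → prefix "2821" already present; 1 new (3)
Total nodes = 8 + 7 + 8 + 2 + 7 + 2 + 1 + 2 + 1 = 38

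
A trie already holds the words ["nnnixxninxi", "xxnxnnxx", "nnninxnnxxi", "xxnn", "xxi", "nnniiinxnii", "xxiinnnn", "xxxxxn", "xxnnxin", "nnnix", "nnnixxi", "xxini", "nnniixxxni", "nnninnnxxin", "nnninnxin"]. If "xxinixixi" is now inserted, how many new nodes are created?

4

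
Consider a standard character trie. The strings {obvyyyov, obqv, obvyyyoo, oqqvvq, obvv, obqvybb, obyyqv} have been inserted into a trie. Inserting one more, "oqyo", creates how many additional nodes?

2

The longest prefix of "oqyo" already in the trie is "oq" (length 2).
Each of the 2 remaining characters creates one node.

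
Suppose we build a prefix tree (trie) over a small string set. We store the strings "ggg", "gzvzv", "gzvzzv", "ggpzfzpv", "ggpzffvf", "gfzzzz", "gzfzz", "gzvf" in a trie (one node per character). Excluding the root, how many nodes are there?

Insert word by word; a character creates a node only if that edge doesn't already exist:
  "ggg" → 3 new (g, g, g)
  "gzvzv" → prefix "g" already present; 4 new (z, v, z, v)
  "gzvzzv" → prefix "gzvz" already present; 2 new (z, v)
  "ggpzfzpv" → prefix "gg" already present; 6 new (p, z, f, z, p, v)
  "ggpzffvf" → prefix "ggpzf" already present; 3 new (f, v, f)
  "gfzzzz" → prefix "g" already present; 5 new (f, z, z, z, z)
  "gzfzz" → prefix "gz" already present; 3 new (f, z, z)
  "gzvf" → prefix "gzv" already present; 1 new (f)
Total nodes = 3 + 4 + 2 + 6 + 3 + 5 + 3 + 1 = 27

27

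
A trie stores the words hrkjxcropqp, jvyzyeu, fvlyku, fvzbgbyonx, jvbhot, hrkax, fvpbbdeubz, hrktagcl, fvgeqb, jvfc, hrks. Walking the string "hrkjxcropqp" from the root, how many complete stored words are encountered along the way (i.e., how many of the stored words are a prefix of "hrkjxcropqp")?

Traverse "hrkjxcropqp" character by character; count nodes along the way that are marked as word ends.
Prefixes of the query that are stored words: "hrkjxcropqp"
Count: 1

1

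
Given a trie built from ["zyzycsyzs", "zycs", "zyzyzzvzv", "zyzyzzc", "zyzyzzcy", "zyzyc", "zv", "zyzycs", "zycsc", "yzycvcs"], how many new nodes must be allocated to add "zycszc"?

Walking "zycszc" from the root, the first 4 characters ("zycs") follow existing edges; "z" is the first miss.
So 6 − 4 = 2 new nodes.

2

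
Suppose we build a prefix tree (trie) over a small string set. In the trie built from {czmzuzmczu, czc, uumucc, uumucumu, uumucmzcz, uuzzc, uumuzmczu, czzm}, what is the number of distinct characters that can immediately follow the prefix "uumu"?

Follow the path "uumu" to its node, then look at its outgoing edges.
Distinct next characters after "uumu": c, z.
That node has 2 child edges.

2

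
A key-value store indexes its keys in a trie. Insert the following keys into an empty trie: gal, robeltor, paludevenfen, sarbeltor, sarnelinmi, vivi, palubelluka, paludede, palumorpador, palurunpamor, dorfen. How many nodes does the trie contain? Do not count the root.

74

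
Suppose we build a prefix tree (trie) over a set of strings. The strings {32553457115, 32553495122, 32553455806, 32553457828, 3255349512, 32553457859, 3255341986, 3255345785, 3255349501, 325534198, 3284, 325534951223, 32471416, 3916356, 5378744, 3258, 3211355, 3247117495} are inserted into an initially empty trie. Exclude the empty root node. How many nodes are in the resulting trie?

64

Trace insertions, counting only characters that open a new branch:
  "32553457115" → 11 new (3, 2, 5, 5, 3, 4, 5, 7, 1, 1, 5)
  "32553495122" → prefix "325534" already present; 5 new (9, 5, 1, 2, 2)
  "32553455806" → prefix "3255345" already present; 4 new (5, 8, 0, 6)
  "32553457828" → prefix "32553457" already present; 3 new (8, 2, 8)
  "3255349512" → prefix "3255349512" already present; 0 new (none)
  "32553457859" → prefix "325534578" already present; 2 new (5, 9)
  "3255341986" → prefix "325534" already present; 4 new (1, 9, 8, 6)
  "3255345785" → prefix "3255345785" already present; 0 new (none)
  "3255349501" → prefix "32553495" already present; 2 new (0, 1)
  "325534198" → prefix "325534198" already present; 0 new (none)
  "3284" → prefix "32" already present; 2 new (8, 4)
  "325534951223" → prefix "32553495122" already present; 1 new (3)
  "32471416" → prefix "32" already present; 6 new (4, 7, 1, 4, 1, 6)
  "3916356" → prefix "3" already present; 6 new (9, 1, 6, 3, 5, 6)
  "5378744" → 7 new (5, 3, 7, 8, 7, 4, 4)
  "3258" → prefix "325" already present; 1 new (8)
  "3211355" → prefix "32" already present; 5 new (1, 1, 3, 5, 5)
  "3247117495" → prefix "32471" already present; 5 new (1, 7, 4, 9, 5)
Total nodes = 11 + 5 + 4 + 3 + 0 + 2 + 4 + 0 + 2 + 0 + 2 + 1 + 6 + 6 + 7 + 1 + 5 + 5 = 64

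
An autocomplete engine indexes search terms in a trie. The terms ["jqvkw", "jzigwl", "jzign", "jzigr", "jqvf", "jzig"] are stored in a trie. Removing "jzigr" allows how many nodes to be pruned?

1

A node on "jzigr"'s path can go only if nothing else ends at it or branches off below it.
The suffix "r" (1 node) is used only by "jzigr"; the node for "jzig" still has the child "w", so pruning stops there.
Nodes removed: 1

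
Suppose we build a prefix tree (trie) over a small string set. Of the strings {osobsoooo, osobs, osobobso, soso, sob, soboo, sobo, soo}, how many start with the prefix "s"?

5

Filter for entries beginning with "s":
Matches: "sob", "sobo", "soboo", "soo", "soso"
Count: 5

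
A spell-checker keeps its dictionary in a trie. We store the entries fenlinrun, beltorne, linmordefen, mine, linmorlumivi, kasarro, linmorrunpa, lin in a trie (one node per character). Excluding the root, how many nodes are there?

50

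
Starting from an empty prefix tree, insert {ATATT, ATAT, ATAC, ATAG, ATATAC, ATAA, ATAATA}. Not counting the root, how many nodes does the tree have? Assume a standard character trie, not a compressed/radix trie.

Trace insertions, counting only characters that open a new branch:
  "ATATT" → 5 new (A, T, A, T, T)
  "ATAT" → prefix "ATAT" already present; 0 new (none)
  "ATAC" → prefix "ATA" already present; 1 new (C)
  "ATAG" → prefix "ATA" already present; 1 new (G)
  "ATATAC" → prefix "ATAT" already present; 2 new (A, C)
  "ATAA" → prefix "ATA" already present; 1 new (A)
  "ATAATA" → prefix "ATAA" already present; 2 new (T, A)
Total nodes = 5 + 0 + 1 + 1 + 2 + 1 + 2 = 12

12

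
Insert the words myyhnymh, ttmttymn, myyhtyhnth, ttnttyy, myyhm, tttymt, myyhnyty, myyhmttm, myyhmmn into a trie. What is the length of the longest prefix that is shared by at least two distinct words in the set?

6

The deepest shared node is where two words last agree before diverging.
"myyhnymh" and "myyhnyty" agree on "myyhny" (6 characters) before diverging; nothing deeper is shared.
Longest shared-prefix length: 6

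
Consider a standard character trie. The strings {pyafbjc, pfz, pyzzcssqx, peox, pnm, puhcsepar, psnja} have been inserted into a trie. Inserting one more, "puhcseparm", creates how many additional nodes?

Walking "puhcseparm" from the root, the first 9 characters ("puhcsepar") follow existing edges; "m" is the first miss.
Each of the 1 remaining characters creates one node.

1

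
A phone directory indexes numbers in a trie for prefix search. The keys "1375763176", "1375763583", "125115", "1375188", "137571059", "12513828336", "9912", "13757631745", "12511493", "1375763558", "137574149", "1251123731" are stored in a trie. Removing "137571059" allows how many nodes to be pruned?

4

After clearing the end-marker at "137571059", prune upward until reaching a node still needed by another word.
The suffix "1059" (4 nodes) is used only by "137571059"; the node for "13757" still has the child "6", so pruning stops there.
Nodes removed: 4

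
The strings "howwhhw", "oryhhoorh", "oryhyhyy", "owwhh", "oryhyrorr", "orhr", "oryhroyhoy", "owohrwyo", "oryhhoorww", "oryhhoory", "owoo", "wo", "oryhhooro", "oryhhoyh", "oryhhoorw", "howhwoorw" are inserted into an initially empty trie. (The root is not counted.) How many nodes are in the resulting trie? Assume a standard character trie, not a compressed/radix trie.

57

Insert word by word; a character creates a node only if that edge doesn't already exist:
  "howwhhw" → 7 new (h, o, w, w, h, h, w)
  "oryhhoorh" → 9 new (o, r, y, h, h, o, o, r, h)
  "oryhyhyy" → prefix "oryh" already present; 4 new (y, h, y, y)
  "owwhh" → prefix "o" already present; 4 new (w, w, h, h)
  "oryhyrorr" → prefix "oryhy" already present; 4 new (r, o, r, r)
  "orhr" → prefix "or" already present; 2 new (h, r)
  "oryhroyhoy" → prefix "oryh" already present; 6 new (r, o, y, h, o, y)
  "owohrwyo" → prefix "ow" already present; 6 new (o, h, r, w, y, o)
  "oryhhoorww" → prefix "oryhhoor" already present; 2 new (w, w)
  "oryhhoory" → prefix "oryhhoor" already present; 1 new (y)
  "owoo" → prefix "owo" already present; 1 new (o)
  "wo" → 2 new (w, o)
  "oryhhooro" → prefix "oryhhoor" already present; 1 new (o)
  "oryhhoyh" → prefix "oryhho" already present; 2 new (y, h)
  "oryhhoorw" → prefix "oryhhoorw" already present; 0 new (none)
  "howhwoorw" → prefix "how" already present; 6 new (h, w, o, o, r, w)
Total nodes = 7 + 9 + 4 + 4 + 4 + 2 + 6 + 6 + 2 + 1 + 1 + 2 + 1 + 2 + 0 + 6 = 57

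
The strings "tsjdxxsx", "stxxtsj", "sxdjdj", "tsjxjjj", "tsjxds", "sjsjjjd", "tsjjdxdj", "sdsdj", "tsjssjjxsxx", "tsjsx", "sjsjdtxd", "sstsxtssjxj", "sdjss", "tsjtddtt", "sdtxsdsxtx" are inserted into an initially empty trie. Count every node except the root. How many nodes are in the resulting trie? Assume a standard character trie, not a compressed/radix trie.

Count nodes per top-level branch (shared prefixes stored once):
  's'-branch (sdjss, sdsdj, sdtxsdsxtx, sjsjdtxd, sjsjjjd, sstsxtssjxj, stxxtsj, sxdjdj): 47 nodes
  't'-branch (tsjdxxsx, tsjjdxdj, tsjssjjxsxx, tsjsx, tsjtddtt, tsjxds, tsjxjjj): 33 nodes
Sum: 80

80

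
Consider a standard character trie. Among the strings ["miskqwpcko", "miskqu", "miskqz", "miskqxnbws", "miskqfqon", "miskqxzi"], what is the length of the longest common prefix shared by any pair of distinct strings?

6

Equivalently: take the maximum, over all pairs, of their longest common prefix length.
"miskqxnbws" and "miskqxzi" agree on "miskqx" (6 characters) before diverging; nothing deeper is shared.
Longest shared-prefix length: 6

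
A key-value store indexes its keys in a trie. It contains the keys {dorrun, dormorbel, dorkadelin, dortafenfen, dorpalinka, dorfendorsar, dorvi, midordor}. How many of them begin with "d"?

Filter for entries beginning with "d":
Matches: "dorfendorsar", "dorkadelin", "dormorbel", "dorpalinka", "dorrun", "dortafenfen", "dorvi"
Count: 7

7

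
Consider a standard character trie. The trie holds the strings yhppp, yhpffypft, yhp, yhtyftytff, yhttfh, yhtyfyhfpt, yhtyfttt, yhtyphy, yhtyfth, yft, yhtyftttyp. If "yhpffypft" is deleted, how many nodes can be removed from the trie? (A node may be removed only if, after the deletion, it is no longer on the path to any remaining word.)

6

After clearing the end-marker at "yhpffypft", prune upward until reaching a node still needed by another word.
The suffix "ffypft" (6 nodes) is used only by "yhpffypft"; the node for "yhp" still has the child "p", so pruning stops there.
Nodes removed: 6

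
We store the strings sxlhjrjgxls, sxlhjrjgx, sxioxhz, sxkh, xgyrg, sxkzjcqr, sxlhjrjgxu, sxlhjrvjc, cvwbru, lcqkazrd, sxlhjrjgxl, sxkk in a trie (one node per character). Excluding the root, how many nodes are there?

Trace insertions, counting only characters that open a new branch:
  "sxlhjrjgxls" → 11 new (s, x, l, h, j, r, j, g, x, l, s)
  "sxlhjrjgx" → prefix "sxlhjrjgx" already present; 0 new (none)
  "sxioxhz" → prefix "sx" already present; 5 new (i, o, x, h, z)
  "sxkh" → prefix "sx" already present; 2 new (k, h)
  "xgyrg" → 5 new (x, g, y, r, g)
  "sxkzjcqr" → prefix "sxk" already present; 5 new (z, j, c, q, r)
  "sxlhjrjgxu" → prefix "sxlhjrjgx" already present; 1 new (u)
  "sxlhjrvjc" → prefix "sxlhjr" already present; 3 new (v, j, c)
  "cvwbru" → 6 new (c, v, w, b, r, u)
  "lcqkazrd" → 8 new (l, c, q, k, a, z, r, d)
  "sxlhjrjgxl" → prefix "sxlhjrjgxl" already present; 0 new (none)
  "sxkk" → prefix "sxk" already present; 1 new (k)
Total nodes = 11 + 0 + 5 + 2 + 5 + 5 + 1 + 3 + 6 + 8 + 0 + 1 = 47

47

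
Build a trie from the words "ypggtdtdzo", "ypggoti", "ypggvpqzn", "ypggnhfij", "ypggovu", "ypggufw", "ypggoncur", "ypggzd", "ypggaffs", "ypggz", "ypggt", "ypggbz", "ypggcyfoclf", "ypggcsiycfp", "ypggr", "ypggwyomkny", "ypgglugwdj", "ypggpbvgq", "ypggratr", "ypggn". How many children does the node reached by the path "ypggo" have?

3

Follow the path "ypggo" to its node, then look at its outgoing edges.
Characters that immediately follow "ypggo" among the stored strings: {n, t, v}.
That node has 3 child edges.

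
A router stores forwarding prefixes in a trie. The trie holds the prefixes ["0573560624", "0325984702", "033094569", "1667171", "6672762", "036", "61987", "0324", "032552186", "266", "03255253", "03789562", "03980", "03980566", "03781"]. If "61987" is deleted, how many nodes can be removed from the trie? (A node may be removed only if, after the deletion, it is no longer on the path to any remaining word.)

After clearing the end-marker at "61987", prune upward until reaching a node still needed by another word.
The suffix "1987" (4 nodes) is used only by "61987"; the node for "6" still has the child "6", so pruning stops there.
Nodes removed: 4

4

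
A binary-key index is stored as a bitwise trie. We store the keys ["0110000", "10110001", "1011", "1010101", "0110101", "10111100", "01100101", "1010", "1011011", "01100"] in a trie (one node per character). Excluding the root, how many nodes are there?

Trace insertions, counting only characters that open a new branch:
  "0110000" → 7 new (0, 1, 1, 0, 0, 0, 0)
  "10110001" → 8 new (1, 0, 1, 1, 0, 0, 0, 1)
  "1011" → prefix "1011" already present; 0 new (none)
  "1010101" → prefix "101" already present; 4 new (0, 1, 0, 1)
  "0110101" → prefix "0110" already present; 3 new (1, 0, 1)
  "10111100" → prefix "1011" already present; 4 new (1, 1, 0, 0)
  "01100101" → prefix "01100" already present; 3 new (1, 0, 1)
  "1010" → prefix "1010" already present; 0 new (none)
  "1011011" → prefix "10110" already present; 2 new (1, 1)
  "01100" → prefix "01100" already present; 0 new (none)
Total nodes = 7 + 8 + 0 + 4 + 3 + 4 + 3 + 0 + 2 + 0 = 31

31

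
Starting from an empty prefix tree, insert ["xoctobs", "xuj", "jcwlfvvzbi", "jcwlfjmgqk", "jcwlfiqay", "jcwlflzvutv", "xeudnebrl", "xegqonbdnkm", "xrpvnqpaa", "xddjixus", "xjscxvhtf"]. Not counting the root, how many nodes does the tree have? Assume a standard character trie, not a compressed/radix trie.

74

For each word, the new-node count is its length minus the longest prefix already in the trie:
  "xoctobs" → 7 new (x, o, c, t, o, b, s)
  "xuj" → prefix "x" already present; 2 new (u, j)
  "jcwlfvvzbi" → 10 new (j, c, w, l, f, v, v, z, b, i)
  "jcwlfjmgqk" → prefix "jcwlf" already present; 5 new (j, m, g, q, k)
  "jcwlfiqay" → prefix "jcwlf" already present; 4 new (i, q, a, y)
  "jcwlflzvutv" → prefix "jcwlf" already present; 6 new (l, z, v, u, t, v)
  "xeudnebrl" → prefix "x" already present; 8 new (e, u, d, n, e, b, r, l)
  "xegqonbdnkm" → prefix "xe" already present; 9 new (g, q, o, n, b, d, n, k, m)
  "xrpvnqpaa" → prefix "x" already present; 8 new (r, p, v, n, q, p, a, a)
  "xddjixus" → prefix "x" already present; 7 new (d, d, j, i, x, u, s)
  "xjscxvhtf" → prefix "x" already present; 8 new (j, s, c, x, v, h, t, f)
Total nodes = 7 + 2 + 10 + 5 + 4 + 6 + 8 + 9 + 8 + 7 + 8 = 74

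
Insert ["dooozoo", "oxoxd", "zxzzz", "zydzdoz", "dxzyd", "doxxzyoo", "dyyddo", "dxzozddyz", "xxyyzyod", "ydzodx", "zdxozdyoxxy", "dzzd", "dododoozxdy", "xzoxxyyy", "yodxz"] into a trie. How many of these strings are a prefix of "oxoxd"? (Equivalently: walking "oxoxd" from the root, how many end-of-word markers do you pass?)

1

Walk "oxoxd" from the root; an end-of-word marker is hit whenever a stored word is a prefix of "oxoxd".
Prefixes of the query that are stored words: "oxoxd"
Count: 1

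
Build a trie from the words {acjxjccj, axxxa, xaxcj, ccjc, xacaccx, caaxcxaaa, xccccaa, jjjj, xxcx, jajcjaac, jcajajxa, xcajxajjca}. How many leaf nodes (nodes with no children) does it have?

A leaf is a node with no children — equivalently, the end of a word that is not a proper prefix of any other stored word.
Those words: "acjxjccj", "axxxa", "caaxcxaaa", "ccjc", "jajcjaac", "jcajajxa", "jjjj", "xacaccx", "xaxcj", "xcajxajjca", "xccccaa", "xxcx"
Leaf count: 12

12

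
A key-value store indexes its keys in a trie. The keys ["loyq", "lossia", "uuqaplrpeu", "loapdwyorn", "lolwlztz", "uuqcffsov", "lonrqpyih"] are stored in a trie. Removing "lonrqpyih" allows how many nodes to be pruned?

Walk "lonrqpyih" from the leaf back toward the root, removing each node that no remaining word uses.
The suffix "nrqpyih" (7 nodes) is used only by "lonrqpyih"; the node for "lo" still has the child "y", so pruning stops there.
Nodes removed: 7

7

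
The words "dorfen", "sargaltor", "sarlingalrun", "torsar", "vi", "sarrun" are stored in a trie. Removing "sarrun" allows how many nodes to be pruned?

3

After clearing the end-marker at "sarrun", prune upward until reaching a node still needed by another word.
The suffix "run" (3 nodes) is used only by "sarrun"; the node for "sar" still has the child "g", so pruning stops there.
Nodes removed: 3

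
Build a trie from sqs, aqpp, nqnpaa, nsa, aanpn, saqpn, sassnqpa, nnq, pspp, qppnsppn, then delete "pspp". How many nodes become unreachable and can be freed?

4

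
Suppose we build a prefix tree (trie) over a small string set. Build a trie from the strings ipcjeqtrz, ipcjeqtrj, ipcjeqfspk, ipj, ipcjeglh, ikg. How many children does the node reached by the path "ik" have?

Walk "ik" from the root, arriving at one node.
Characters that immediately follow "ik" among the stored strings: {g}.
That node has 1 child edge.

1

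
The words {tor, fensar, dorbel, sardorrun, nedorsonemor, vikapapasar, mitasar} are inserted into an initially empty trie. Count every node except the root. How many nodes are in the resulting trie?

54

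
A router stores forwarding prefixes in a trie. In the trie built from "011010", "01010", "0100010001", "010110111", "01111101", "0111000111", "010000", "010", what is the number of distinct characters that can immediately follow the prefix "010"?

2

The children of the "010" node are the distinct next characters among strings starting with "010".
Distinct next characters after "010": 0, 1.
That node has 2 child edges.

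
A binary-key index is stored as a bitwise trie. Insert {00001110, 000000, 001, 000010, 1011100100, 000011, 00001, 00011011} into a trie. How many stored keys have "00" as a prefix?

Walk to "00"; the words in its subtree are exactly those with that prefix.
Matches: "000000", "00001", "000010", "000011", "00001110", "00011011", "001"
Count: 7

7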